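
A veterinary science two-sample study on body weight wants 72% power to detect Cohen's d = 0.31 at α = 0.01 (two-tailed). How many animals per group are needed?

z_{α/2} = 2.576, z_β = Φ⁻¹(0.72) = 0.583. For small effect (d = 0.31): n per group = 2(z_{α/2} + z_β)²/d² = 2(2.576 + 0.583)²/0.31² = 207.7 → 208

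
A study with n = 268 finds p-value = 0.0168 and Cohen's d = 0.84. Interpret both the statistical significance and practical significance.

Statistically significant (p = 0.0168 < 0.05). Cohen's d = 0.84 indicates a large effect size. Both statistical and practical significance should be considered.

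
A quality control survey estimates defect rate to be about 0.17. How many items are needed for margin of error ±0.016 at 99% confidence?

n = z²p(1-p)/E² = 2.576²×0.17×0.83/0.016² = 3657.5 → n = 3658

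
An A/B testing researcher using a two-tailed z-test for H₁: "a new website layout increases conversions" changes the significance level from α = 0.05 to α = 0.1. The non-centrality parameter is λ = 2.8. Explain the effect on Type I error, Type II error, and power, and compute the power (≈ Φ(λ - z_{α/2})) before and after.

Increasing α from 0.05 to 0.1:
• Type I error rate increases (α is the Type I rate by definition).
• Critical value moves from z_{α/2} = 1.96 to 1.645, so power = Φ(λ - z_{α/2}) goes from Φ(2.8 - 1.96) = 0.8 to Φ(2.8 - 1.645) = 0.876.
• Type II error rate β = 1 - power therefore decreases (0.2 → 0.124).
Appropriate when false negatives are costly — here, discarding a layout that would have improved conversions — lost revenue.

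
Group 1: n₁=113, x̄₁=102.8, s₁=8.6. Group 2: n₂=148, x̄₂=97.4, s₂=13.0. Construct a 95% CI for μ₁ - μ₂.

Difference = 5.4. SE = √(8.6²/113 + 13.0²/148) = 1.34. CI = (2.77, 8.03)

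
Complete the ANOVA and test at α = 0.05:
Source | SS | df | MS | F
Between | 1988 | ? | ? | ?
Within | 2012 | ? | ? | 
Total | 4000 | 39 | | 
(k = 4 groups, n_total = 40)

df_between = 3, df_within = 36. MS_between = 662.67, MS_within = 55.89. F = 11.857, F_crit ≈ 2.866. Reject H₀.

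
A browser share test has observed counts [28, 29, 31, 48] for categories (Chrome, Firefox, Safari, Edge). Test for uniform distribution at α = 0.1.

Expected = 34 each. χ² = Σ(O-E)²/E = 7.824. df = 3, critical value = 6.251. Reject H₀.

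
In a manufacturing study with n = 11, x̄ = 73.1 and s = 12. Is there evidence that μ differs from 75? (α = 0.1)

t = (x̄ - μ₀)/(s/√n) = (73.1 - 75)/(12/√11) = -0.525. df = 10, critical t = ±1.812. Fail to reject H₀.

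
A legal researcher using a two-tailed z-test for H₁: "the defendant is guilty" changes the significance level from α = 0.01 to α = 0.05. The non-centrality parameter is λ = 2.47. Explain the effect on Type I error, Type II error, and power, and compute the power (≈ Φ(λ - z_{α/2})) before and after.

Increasing α from 0.01 to 0.05:
• Type I error rate increases (α is the Type I rate by definition).
• Critical value moves from z_{α/2} = 2.576 to 1.96, so power = Φ(λ - z_{α/2}) goes from Φ(2.47 - 2.576) = 0.458 to Φ(2.47 - 1.96) = 0.695.
• Type II error rate β = 1 - power therefore decreases (0.542 → 0.305).
Appropriate when false negatives are costly — here, acquitting a guilty person.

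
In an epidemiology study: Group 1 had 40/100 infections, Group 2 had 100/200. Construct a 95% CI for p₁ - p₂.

p̂₁ = 0.4, p̂₂ = 0.5. Difference = -0.1. CI = (-0.218, 0.018)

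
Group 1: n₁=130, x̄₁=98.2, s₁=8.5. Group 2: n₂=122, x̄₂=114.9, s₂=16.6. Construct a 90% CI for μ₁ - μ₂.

Difference = -16.7. SE = √(8.5²/130 + 16.6²/122) = 1.678. CI = (-19.46, -13.94)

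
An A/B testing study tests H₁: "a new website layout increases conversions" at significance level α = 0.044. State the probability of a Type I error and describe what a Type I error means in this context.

P(Type I error) = α = 0.044. A Type I error is rejecting H₀ when H₀ is actually true (false positive) — here, concluding that a new website layout increases conversions when in fact this is not the case. Consequence: rolling out a layout that doesn't actually help — wasted engineering effort.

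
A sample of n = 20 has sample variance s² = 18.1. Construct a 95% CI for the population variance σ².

df = 19. χ²_{0.025} = 32.852, χ²_{0.975} = 8.907. CI for σ² = ((n-1)s²/χ²_{α/2}, (n-1)s²/χ²_{1-α/2}) = (19·18.1/32.852, 19·18.1/8.907) = (10.47, 38.61)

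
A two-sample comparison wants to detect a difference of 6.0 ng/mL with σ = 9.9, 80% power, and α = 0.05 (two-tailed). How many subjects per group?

n per group = 2(z_α/2 + z_β)²σ²/d² = 2×(1.96 + 0.84)²×9.9²/6.0² = 42.7 → n = 43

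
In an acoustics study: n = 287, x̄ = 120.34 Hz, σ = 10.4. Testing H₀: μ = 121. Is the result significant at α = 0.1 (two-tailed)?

z = (120.34 - 121)/(10.4/√287) = -1.075. Since |z| ≤ 1.645, not significant at α = 0.1.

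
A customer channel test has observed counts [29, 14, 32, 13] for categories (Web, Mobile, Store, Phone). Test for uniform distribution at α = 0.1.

Expected = 22 each. χ² = Σ(O-E)²/E = 13.364. df = 3, critical value = 6.251. Reject H₀.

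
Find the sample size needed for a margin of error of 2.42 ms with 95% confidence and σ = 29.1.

n = (z*σ/E)² = (1.96×29.1/2.42)² = 555.5 → n = 556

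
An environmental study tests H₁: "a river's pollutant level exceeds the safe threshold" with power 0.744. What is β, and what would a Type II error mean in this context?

β = 1 - power = 1 - 0.744 = 0.256. A Type II error is failing to reject H₀ when H₀ is false (false negative) — here, failing to conclude that a river's pollutant level exceeds the safe threshold when in fact it is true. Consequence: allowing unsafe pollution to continue.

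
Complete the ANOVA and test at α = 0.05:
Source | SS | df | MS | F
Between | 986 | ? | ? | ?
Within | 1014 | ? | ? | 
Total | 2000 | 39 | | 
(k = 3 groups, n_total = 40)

df_between = 2, df_within = 37. MS_between = 493.0, MS_within = 27.41. F = 17.989, F_crit ≈ 3.252. Reject H₀.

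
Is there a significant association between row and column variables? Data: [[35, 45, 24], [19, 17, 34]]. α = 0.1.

χ² = 12.961. df = 2, critical = 4.605. Reject H₀. Variables are dependent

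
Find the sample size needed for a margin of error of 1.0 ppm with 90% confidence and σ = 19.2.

n = (z*σ/E)² = (1.645×19.2/1.0)² = 997.5 → n = 998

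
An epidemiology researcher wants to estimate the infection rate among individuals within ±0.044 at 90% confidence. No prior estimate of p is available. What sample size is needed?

Conservative approach: use p = 0.5 (maximizes p(1-p) = 0.25). n = z²(0.25)/E² = 1.645²×0.25/0.044² = 349.4 → n = 350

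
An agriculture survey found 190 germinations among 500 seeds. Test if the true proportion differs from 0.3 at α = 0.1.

p̂ = 0.38, p₀ = 0.3. z = (p̂ - p₀)/√(p₀(1-p₀)/n) = 3.904. Critical: ±1.645. Reject H₀.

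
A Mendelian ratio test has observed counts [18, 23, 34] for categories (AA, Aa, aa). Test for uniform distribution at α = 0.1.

Expected = 25 each. χ² = Σ(O-E)²/E = 5.36. df = 2, critical value = 4.605. Reject H₀.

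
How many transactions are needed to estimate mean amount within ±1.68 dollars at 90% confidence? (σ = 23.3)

n = (z*σ/E)² = (1.645×23.3/1.68)² = 520.5 → n = 521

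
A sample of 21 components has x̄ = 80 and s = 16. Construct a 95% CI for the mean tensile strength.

CI = x̄ ± t*(s/√n) = 80 ± 2.086(16/√21) = (72.72, 87.28)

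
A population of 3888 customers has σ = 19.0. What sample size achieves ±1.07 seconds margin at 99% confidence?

Without FPC: n₀ = (2.576×19.0/1.07)² = 2092.336. With FPC: n = n₀N/(n₀+N-1) = 1360.5 → n = 1361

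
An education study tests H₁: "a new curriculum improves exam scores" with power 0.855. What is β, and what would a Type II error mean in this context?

β = 1 - power = 1 - 0.855 = 0.145. A Type II error is failing to reject H₀ when H₀ is false (false negative) — here, failing to conclude that a new curriculum improves exam scores when in fact it is true. Consequence: keeping the old curriculum when the new one would have helped students.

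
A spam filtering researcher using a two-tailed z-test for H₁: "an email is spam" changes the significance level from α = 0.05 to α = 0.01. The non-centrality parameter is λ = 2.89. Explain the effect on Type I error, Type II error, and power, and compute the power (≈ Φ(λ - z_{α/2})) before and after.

Decreasing α from 0.05 to 0.01:
• Type I error rate decreases (α is the Type I rate by definition).
• Critical value moves from z_{α/2} = 1.96 to 2.576, so power = Φ(λ - z_{α/2}) goes from Φ(2.89 - 1.96) = 0.824 to Φ(2.89 - 2.576) = 0.623.
• Type II error rate β = 1 - power therefore increases (0.176 → 0.377).
Appropriate when false positives are costly — here, a legitimate email is sent to the spam folder and the user misses it.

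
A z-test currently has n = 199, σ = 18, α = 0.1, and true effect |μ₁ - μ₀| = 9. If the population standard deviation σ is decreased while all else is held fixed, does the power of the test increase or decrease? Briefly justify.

Power increases: a smaller σ shrinks the standard error σ/√n, moving the sampling distribution under H₁ further from the critical value.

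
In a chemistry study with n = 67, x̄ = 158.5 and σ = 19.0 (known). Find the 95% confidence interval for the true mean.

CI = x̄ ± z*(σ/√n) = 158.5 ± 1.96(19.0/√67) = 158.5 ± 4.55 = (153.95, 163.05)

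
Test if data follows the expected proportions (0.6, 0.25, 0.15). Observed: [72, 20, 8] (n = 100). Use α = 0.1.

Expected: [60.0, 25.0, 15.0]. χ² = 6.667. df = 2, critical = 4.605. Reject H₀.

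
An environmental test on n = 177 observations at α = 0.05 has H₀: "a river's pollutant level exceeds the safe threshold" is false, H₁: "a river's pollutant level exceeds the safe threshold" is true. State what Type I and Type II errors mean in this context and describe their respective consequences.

Type I (false positive): concluding that a river's pollutant level exceeds the safe threshold when it is not — shutting down a compliant factory unnecessarily. Type II (false negative): failing to conclude that a river's pollutant level exceeds the safe threshold when it is — allowing unsafe pollution to continue. Which is costlier depends on domain priorities and is a judgement call rather than a statistical fact.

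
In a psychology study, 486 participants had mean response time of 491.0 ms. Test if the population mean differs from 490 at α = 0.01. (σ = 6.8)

z = (x̄ - μ₀)/(σ/√n) = (491.0 - 490)/(6.8/√486) = 3.242. Critical value: ±2.576. Since |3.242| > 2.576, Reject H₀.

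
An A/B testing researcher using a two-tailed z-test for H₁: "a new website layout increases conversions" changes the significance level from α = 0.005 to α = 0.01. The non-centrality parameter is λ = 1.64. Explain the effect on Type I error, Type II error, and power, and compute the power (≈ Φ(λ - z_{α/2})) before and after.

Increasing α from 0.005 to 0.01:
• Type I error rate increases (α is the Type I rate by definition).
• Critical value moves from z_{α/2} = 2.807 to 2.576, so power = Φ(λ - z_{α/2}) goes from Φ(1.64 - 2.807) = 0.122 to Φ(1.64 - 2.576) = 0.175.
• Type II error rate β = 1 - power therefore decreases (0.878 → 0.825).
Appropriate when false negatives are costly — here, discarding a layout that would have improved conversions — lost revenue.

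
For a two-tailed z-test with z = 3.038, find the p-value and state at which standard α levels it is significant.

p = 2·P(Z > |3.038|) = 2·(1 - Φ(3.038)) ≈ 0.0024. Significant at α = 0.1; Significant at α = 0.05; Significant at α = 0.01.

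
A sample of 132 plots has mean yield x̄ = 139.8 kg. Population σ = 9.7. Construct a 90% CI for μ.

CI = x̄ ± z*(σ/√n) = 139.8 ± 1.645(9.7/√132) = 139.8 ± 1.39 = (138.41, 141.19)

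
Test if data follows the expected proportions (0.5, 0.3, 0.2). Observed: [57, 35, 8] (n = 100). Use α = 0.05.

Expected: [50.0, 30.0, 20.0]. χ² = 9.013. df = 2, critical = 5.991. Reject H₀.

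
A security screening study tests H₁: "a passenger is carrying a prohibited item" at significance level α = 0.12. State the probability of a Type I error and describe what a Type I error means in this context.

P(Type I error) = α = 0.12. A Type I error is rejecting H₀ when H₀ is actually true (false positive) — here, concluding that a passenger is carrying a prohibited item when in fact this is not the case. Consequence: detaining an innocent passenger — delay and inconvenience.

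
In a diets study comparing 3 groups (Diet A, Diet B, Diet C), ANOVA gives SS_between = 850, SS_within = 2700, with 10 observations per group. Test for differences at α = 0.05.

df_between = 2, df_within = 27. F = MS_between/MS_within = 425.0/100.0 = 4.25. F_crit ≈ 3.354. Reject H₀. At least one mean differs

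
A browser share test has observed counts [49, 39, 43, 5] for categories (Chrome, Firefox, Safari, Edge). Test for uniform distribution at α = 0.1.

Expected = 34 each. χ² = Σ(O-E)²/E = 34.471. df = 3, critical value = 6.251. Reject H₀.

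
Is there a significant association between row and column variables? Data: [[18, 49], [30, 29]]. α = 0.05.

χ² = 7.651. df = 1, critical = 3.841. Reject H₀. Variables are dependent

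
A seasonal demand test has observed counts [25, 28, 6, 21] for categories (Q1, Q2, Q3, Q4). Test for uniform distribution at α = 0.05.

Expected = 20 each. χ² = Σ(O-E)²/E = 14.3. df = 3, critical value = 7.815. Reject H₀.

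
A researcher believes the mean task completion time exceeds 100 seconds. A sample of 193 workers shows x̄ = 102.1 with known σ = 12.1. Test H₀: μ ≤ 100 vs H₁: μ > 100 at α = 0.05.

z = 2.411. Critical value: 1.645. Reject H₀.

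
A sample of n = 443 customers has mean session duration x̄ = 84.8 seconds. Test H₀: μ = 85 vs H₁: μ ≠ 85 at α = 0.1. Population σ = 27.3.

z = (x̄ - μ₀)/(σ/√n) = (84.8 - 85)/(27.3/√443) = -0.154. Critical value: ±1.645. Since |-0.154| ≤ 1.645, Fail to reject H₀.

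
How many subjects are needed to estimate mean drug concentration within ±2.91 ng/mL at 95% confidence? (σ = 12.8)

n = (z*σ/E)² = (1.96×12.8/2.91)² = 74.3 → n = 75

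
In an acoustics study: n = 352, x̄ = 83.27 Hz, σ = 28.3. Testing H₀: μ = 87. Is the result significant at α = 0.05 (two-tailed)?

z = (83.27 - 87)/(28.3/√352) = -2.473. Since |z| > 1.96, significant at α = 0.05.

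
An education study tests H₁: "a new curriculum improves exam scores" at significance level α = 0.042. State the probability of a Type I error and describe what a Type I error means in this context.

P(Type I error) = α = 0.042. A Type I error is rejecting H₀ when H₀ is actually true (false positive) — here, concluding that a new curriculum improves exam scores when in fact this is not the case. Consequence: adopting a curriculum that gives no real benefit — disruption for nothing.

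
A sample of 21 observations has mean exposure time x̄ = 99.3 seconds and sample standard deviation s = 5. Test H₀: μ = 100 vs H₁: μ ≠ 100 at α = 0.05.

t = (x̄ - μ₀)/(s/√n) = (99.3 - 100)/(5/√21) = -0.642. df = 20, critical t = ±2.086. Fail to reject H₀.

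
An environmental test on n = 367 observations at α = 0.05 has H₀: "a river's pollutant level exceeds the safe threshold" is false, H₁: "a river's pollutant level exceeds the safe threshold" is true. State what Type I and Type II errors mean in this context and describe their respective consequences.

Type I (false positive): concluding that a river's pollutant level exceeds the safe threshold when it is not — shutting down a compliant factory unnecessarily. Type II (false negative): failing to conclude that a river's pollutant level exceeds the safe threshold when it is — allowing unsafe pollution to continue. Which is costlier depends on domain priorities and is a judgement call rather than a statistical fact.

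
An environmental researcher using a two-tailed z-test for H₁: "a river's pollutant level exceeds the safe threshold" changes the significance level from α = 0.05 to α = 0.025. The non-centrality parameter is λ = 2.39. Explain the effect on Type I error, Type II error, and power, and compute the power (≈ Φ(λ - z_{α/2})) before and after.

Decreasing α from 0.05 to 0.025:
• Type I error rate decreases (α is the Type I rate by definition).
• Critical value moves from z_{α/2} = 1.96 to 2.241, so power = Φ(λ - z_{α/2}) goes from Φ(2.39 - 1.96) = 0.666 to Φ(2.39 - 2.241) = 0.559.
• Type II error rate β = 1 - power therefore increases (0.334 → 0.441).
Appropriate when false positives are costly — here, shutting down a compliant factory unnecessarily.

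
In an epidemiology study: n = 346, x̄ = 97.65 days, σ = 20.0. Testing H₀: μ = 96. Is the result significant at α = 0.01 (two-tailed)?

z = (97.65 - 96)/(20.0/√346) = 1.535. Since |z| ≤ 2.576, not significant at α = 0.01.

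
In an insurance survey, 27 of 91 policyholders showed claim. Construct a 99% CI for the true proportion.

p̂ = 0.297. CI = p̂ ± z*√(p̂(1-p̂)/n) = (0.173, 0.42)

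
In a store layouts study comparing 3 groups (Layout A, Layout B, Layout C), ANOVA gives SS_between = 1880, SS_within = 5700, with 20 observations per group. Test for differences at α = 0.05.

df_between = 2, df_within = 57. F = MS_between/MS_within = 940.0/100.0 = 9.4. F_crit ≈ 3.159. Reject H₀. At least one mean differs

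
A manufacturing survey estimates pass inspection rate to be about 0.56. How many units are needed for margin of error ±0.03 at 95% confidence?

n = z²p(1-p)/E² = 1.96²×0.56×0.44/0.03² = 1051.7 → n = 1052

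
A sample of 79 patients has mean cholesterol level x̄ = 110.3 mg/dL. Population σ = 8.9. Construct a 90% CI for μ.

CI = x̄ ± z*(σ/√n) = 110.3 ± 1.645(8.9/√79) = 110.3 ± 1.65 = (108.65, 111.95)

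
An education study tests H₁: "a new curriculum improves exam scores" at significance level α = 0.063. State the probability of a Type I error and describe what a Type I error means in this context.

P(Type I error) = α = 0.063. A Type I error is rejecting H₀ when H₀ is actually true (false positive) — here, concluding that a new curriculum improves exam scores when in fact this is not the case. Consequence: adopting a curriculum that gives no real benefit — disruption for nothing.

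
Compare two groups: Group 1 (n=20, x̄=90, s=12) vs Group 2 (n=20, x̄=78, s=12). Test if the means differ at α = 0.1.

Pooled sp = 12.0. t = 3.162, df = 38. Critical t = ±1.686. Reject H₀.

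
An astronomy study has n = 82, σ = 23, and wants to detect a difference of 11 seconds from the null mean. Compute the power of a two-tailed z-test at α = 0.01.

SE = σ/√n = 23/√82 = 2.54. Non-centrality λ = d/SE = 11/2.54 = 4.331. Power ≈ Φ(λ - z_{α/2}) = Φ(4.331 - 2.576) = Φ(1.755) = 0.96.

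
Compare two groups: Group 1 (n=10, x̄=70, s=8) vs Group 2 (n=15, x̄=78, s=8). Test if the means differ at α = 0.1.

Pooled sp = 8.0. t = -2.449, df = 23. Critical t = ±1.714. Reject H₀.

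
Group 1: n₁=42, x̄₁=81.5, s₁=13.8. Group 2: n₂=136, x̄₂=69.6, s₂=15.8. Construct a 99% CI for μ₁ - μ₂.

Difference = 11.9. SE = √(13.8²/42 + 15.8²/136) = 2.524. CI = (5.4, 18.4)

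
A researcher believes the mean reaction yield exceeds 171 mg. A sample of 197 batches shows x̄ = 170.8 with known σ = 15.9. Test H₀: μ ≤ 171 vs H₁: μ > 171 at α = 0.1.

z = -0.177. Critical value: 1.28. Fail to reject H₀.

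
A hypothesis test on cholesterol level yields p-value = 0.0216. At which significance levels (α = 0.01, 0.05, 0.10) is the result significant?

p = 0.0216. Significant at: α = 0.05, 0.1.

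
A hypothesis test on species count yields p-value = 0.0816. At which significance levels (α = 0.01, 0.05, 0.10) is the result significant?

p = 0.0816. Significant at: α = 0.1.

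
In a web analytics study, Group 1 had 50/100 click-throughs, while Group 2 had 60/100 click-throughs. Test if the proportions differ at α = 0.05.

p̂₁ = 0.5, p̂₂ = 0.6, pooled p̂ = 0.55. z = -1.421. Critical: ±1.96. Fail to reject H₀.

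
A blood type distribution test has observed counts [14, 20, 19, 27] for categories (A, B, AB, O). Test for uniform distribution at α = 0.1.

Expected = 20 each. χ² = Σ(O-E)²/E = 4.3. df = 3, critical value = 6.251. Fail to reject H₀.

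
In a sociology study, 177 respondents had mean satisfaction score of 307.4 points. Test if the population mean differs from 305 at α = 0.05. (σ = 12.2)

z = (x̄ - μ₀)/(σ/√n) = (307.4 - 305)/(12.2/√177) = 2.617. Critical value: ±1.96. Since |2.617| > 1.96, Reject H₀.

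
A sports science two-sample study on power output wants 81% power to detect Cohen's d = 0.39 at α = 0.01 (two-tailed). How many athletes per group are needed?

z_{α/2} = 2.576, z_β = Φ⁻¹(0.81) = 0.878. For small effect (d = 0.39): n per group = 2(z_{α/2} + z_β)²/d² = 2(2.576 + 0.878)²/0.39² = 156.9 → 157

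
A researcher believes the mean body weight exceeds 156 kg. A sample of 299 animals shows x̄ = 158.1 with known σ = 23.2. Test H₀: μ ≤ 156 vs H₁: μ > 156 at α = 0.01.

z = 1.565. Critical value: 2.33. Fail to reject H₀.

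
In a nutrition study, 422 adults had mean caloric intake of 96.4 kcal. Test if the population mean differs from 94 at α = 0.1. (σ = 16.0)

z = (x̄ - μ₀)/(σ/√n) = (96.4 - 94)/(16.0/√422) = 3.081. Critical value: ±1.645. Since |3.081| > 1.645, Reject H₀.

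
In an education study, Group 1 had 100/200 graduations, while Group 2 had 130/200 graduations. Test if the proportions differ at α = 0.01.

p̂₁ = 0.5, p̂₂ = 0.65, pooled p̂ = 0.575. z = -3.034. Critical: ±2.576. Reject H₀.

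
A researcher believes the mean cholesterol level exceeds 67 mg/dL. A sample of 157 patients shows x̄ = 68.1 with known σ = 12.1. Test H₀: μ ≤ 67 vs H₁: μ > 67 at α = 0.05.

z = 1.139. Critical value: 1.645. Fail to reject H₀.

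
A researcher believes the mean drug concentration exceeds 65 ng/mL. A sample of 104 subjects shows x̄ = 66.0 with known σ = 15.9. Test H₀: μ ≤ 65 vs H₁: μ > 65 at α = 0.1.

z = 0.641. Critical value: 1.28. Fail to reject H₀.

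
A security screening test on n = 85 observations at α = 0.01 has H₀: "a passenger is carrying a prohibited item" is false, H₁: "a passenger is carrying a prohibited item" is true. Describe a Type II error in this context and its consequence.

Type II error: failing to reject H₀ when it is false — concluding that a passenger is carrying a prohibited item is not supported when in fact it is. Consequence: letting a prohibited item through — security breach.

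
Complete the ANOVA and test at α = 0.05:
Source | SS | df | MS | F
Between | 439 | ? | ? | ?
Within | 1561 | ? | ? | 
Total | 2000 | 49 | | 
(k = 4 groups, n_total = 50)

df_between = 3, df_within = 46. MS_between = 146.33, MS_within = 33.93. F = 4.312, F_crit ≈ 2.807. Reject H₀.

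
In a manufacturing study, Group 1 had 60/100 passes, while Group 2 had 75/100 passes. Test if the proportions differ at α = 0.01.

p̂₁ = 0.6, p̂₂ = 0.75, pooled p̂ = 0.675. z = -2.265. Critical: ±2.576. Fail to reject H₀.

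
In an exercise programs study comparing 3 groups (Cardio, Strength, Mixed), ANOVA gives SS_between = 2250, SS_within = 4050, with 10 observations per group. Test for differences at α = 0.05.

df_between = 2, df_within = 27. F = MS_between/MS_within = 1125.0/150.0 = 7.5. F_crit ≈ 3.354. Reject H₀. At least one mean differs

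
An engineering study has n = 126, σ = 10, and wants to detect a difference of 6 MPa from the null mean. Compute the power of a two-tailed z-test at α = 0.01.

SE = σ/√n = 10/√126 = 0.891. Non-centrality λ = d/SE = 6/0.891 = 6.735. Power ≈ Φ(λ - z_{α/2}) = Φ(6.735 - 2.576) = Φ(4.159) = 1.0.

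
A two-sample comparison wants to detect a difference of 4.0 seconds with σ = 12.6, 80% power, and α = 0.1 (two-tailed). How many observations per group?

n per group = 2(z_α/2 + z_β)²σ²/d² = 2×(1.645 + 0.84)²×12.6²/4.0² = 122.5 → n = 123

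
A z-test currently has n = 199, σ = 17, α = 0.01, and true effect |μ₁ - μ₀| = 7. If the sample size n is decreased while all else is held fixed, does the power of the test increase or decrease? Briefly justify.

Power decreases: a smaller n inflates the standard error σ/√n, pulling the sampling distribution under H₁ back toward the critical value.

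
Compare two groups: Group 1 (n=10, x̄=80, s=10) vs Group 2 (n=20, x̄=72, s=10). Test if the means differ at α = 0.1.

Pooled sp = 10.0. t = 2.066, df = 28. Critical t = ±1.701. Reject H₀.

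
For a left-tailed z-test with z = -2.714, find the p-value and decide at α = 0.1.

p = P(Z < -2.714) = Φ(-2.714) ≈ 0.0033. Since p < 0.1, reject H₀ (significant) at α = 0.1.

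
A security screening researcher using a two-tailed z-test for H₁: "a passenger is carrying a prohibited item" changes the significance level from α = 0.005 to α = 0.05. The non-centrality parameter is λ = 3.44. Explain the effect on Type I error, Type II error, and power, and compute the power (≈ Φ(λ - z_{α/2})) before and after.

Increasing α from 0.005 to 0.05:
• Type I error rate increases (α is the Type I rate by definition).
• Critical value moves from z_{α/2} = 2.807 to 1.96, so power = Φ(λ - z_{α/2}) goes from Φ(3.44 - 2.807) = 0.737 to Φ(3.44 - 1.96) = 0.931.
• Type II error rate β = 1 - power therefore decreases (0.263 → 0.069).
Appropriate when false negatives are costly — here, letting a prohibited item through — security breach.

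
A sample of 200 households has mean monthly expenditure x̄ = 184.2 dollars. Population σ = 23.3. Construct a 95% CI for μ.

CI = x̄ ± z*(σ/√n) = 184.2 ± 1.96(23.3/√200) = 184.2 ± 3.23 = (180.97, 187.43)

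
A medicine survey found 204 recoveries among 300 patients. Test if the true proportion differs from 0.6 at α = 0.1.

p̂ = 0.68, p₀ = 0.6. z = (p̂ - p₀)/√(p₀(1-p₀)/n) = 2.828. Critical: ±1.645. Reject H₀.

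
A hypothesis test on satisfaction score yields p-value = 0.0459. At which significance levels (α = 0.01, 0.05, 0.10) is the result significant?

p = 0.0459. Significant at: α = 0.05, 0.1.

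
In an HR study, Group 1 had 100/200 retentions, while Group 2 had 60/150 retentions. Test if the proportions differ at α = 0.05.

p̂₁ = 0.5, p̂₂ = 0.4, pooled p̂ = 0.457. z = 1.858. Critical: ±1.96. Fail to reject H₀.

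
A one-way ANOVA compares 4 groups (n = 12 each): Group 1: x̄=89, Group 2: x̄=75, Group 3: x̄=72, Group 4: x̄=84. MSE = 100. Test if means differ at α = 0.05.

Grand mean = 80.0. SS_between = 2232.0, MS_between = 744.0. F = 7.44, F_crit ≈ 2.816. Reject H₀.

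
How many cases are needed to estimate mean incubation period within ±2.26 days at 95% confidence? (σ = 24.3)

n = (z*σ/E)² = (1.96×24.3/2.26)² = 444.1 → n = 445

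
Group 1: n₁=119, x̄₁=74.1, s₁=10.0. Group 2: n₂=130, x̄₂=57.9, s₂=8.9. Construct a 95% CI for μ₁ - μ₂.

Difference = 16.2. SE = √(10.0²/119 + 8.9²/130) = 1.204. CI = (13.84, 18.56)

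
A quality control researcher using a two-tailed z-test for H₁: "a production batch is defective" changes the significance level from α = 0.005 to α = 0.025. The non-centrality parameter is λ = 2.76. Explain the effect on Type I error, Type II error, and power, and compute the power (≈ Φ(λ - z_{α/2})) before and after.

Increasing α from 0.005 to 0.025:
• Type I error rate increases (α is the Type I rate by definition).
• Critical value moves from z_{α/2} = 2.807 to 2.241, so power = Φ(λ - z_{α/2}) goes from Φ(2.76 - 2.807) = 0.481 to Φ(2.76 - 2.241) = 0.698.
• Type II error rate β = 1 - power therefore decreases (0.519 → 0.302).
Appropriate when false negatives are costly — here, shipping a defective batch — faulty products reach customers.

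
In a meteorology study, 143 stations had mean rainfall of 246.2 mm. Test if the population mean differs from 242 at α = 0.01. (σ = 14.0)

z = (x̄ - μ₀)/(σ/√n) = (246.2 - 242)/(14.0/√143) = 3.587. Critical value: ±2.576. Since |3.587| > 2.576, Reject H₀.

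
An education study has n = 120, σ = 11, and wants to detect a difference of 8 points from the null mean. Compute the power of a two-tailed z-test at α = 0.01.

SE = σ/√n = 11/√120 = 1.004. Non-centrality λ = d/SE = 8/1.004 = 7.967. Power ≈ Φ(λ - z_{α/2}) = Φ(7.967 - 2.576) = Φ(5.391) = 1.0.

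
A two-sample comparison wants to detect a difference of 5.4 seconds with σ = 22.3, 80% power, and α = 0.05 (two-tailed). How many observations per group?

n per group = 2(z_α/2 + z_β)²σ²/d² = 2×(1.96 + 0.84)²×22.3²/5.4² = 267.4 → n = 268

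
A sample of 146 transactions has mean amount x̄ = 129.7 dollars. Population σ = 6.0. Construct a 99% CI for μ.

CI = x̄ ± z*(σ/√n) = 129.7 ± 2.576(6.0/√146) = 129.7 ± 1.28 = (128.42, 130.98)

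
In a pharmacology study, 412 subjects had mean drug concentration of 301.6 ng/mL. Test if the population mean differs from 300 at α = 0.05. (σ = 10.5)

z = (x̄ - μ₀)/(σ/√n) = (301.6 - 300)/(10.5/√412) = 3.093. Critical value: ±1.96. Since |3.093| > 1.96, Reject H₀.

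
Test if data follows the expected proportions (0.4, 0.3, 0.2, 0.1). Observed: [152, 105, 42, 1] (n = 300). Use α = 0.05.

Expected: [120.0, 90.0, 60.0, 30.0]. χ² = 44.467. df = 3, critical = 7.815. Reject H₀.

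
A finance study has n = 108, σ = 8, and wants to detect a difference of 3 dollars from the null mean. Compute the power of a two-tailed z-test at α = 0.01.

SE = σ/√n = 8/√108 = 0.77. Non-centrality λ = d/SE = 3/0.77 = 3.897. Power ≈ Φ(λ - z_{α/2}) = Φ(3.897 - 2.576) = Φ(1.321) = 0.907.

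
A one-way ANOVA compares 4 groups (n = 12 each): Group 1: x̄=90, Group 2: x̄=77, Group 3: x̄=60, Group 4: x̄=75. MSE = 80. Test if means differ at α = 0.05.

Grand mean = 75.5. SS_between = 5436.0, MS_between = 1812.0. F = 22.65, F_crit ≈ 2.816. Reject H₀.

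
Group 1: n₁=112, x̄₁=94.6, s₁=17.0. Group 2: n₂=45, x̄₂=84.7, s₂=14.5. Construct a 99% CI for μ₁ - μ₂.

Difference = 9.9. SE = √(17.0²/112 + 14.5²/45) = 2.693. CI = (2.96, 16.84)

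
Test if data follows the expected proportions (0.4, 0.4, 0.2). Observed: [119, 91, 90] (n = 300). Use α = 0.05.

Expected: [120.0, 120.0, 60.0]. χ² = 22.017. df = 2, critical = 5.991. Reject H₀.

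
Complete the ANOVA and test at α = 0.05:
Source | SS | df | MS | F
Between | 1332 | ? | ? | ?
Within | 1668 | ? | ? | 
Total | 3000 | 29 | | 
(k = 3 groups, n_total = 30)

df_between = 2, df_within = 27. MS_between = 666.0, MS_within = 61.78. F = 10.781, F_crit ≈ 3.354. Reject H₀.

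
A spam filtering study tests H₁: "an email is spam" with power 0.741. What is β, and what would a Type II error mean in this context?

β = 1 - power = 1 - 0.741 = 0.259. A Type II error is failing to reject H₀ when H₀ is false (false negative) — here, failing to conclude that an email is spam when in fact it is true. Consequence: a spam email lands in the inbox.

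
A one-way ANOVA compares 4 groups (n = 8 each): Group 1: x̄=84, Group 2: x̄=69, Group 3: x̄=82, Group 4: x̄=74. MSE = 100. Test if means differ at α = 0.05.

Grand mean = 77.25. SS_between = 1174.0, MS_between = 391.33. F = 3.913, F_crit ≈ 2.947. Reject H₀.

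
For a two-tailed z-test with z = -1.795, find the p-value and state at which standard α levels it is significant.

p = 2·P(Z > |-1.795|) = 2·(1 - Φ(1.795)) ≈ 0.0727. Significant at α = 0.1.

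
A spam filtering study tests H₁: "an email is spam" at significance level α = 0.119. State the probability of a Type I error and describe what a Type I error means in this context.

P(Type I error) = α = 0.119. A Type I error is rejecting H₀ when H₀ is actually true (false positive) — here, concluding that an email is spam when in fact this is not the case. Consequence: a legitimate email is sent to the spam folder and the user misses it.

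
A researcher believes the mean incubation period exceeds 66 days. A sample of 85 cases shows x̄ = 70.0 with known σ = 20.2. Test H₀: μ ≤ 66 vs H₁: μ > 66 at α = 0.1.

z = 1.826. Critical value: 1.28. Reject H₀.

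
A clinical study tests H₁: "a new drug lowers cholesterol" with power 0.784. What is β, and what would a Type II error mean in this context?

β = 1 - power = 1 - 0.784 = 0.216. A Type II error is failing to reject H₀ when H₀ is false (false negative) — here, failing to conclude that a new drug lowers cholesterol when in fact it is true. Consequence: shelving an effective drug — patients miss out on a treatment that would have helped.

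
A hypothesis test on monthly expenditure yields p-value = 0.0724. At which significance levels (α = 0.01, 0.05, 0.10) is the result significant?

p = 0.0724. Significant at: α = 0.1.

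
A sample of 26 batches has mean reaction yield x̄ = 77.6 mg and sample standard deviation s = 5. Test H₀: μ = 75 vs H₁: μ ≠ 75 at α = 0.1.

t = (x̄ - μ₀)/(s/√n) = (77.6 - 75)/(5/√26) = 2.651. df = 25, critical t = ±1.708. Reject H₀.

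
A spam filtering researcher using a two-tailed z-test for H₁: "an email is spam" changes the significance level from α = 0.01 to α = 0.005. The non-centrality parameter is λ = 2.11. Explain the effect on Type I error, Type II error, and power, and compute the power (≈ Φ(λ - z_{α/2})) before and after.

Decreasing α from 0.01 to 0.005:
• Type I error rate decreases (α is the Type I rate by definition).
• Critical value moves from z_{α/2} = 2.576 to 2.807, so power = Φ(λ - z_{α/2}) goes from Φ(2.11 - 2.576) = 0.321 to Φ(2.11 - 2.807) = 0.243.
• Type II error rate β = 1 - power therefore increases (0.679 → 0.757).
Appropriate when false positives are costly — here, a legitimate email is sent to the spam folder and the user misses it.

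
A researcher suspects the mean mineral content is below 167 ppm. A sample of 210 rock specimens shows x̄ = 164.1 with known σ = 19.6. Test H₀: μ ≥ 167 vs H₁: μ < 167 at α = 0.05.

z = -2.144. Critical value: -1.645. Reject H₀.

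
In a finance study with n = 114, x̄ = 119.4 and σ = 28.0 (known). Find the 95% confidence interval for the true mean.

CI = x̄ ± z*(σ/√n) = 119.4 ± 1.96(28.0/√114) = 119.4 ± 5.14 = (114.26, 124.54)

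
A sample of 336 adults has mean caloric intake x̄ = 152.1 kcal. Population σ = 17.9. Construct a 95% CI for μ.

CI = x̄ ± z*(σ/√n) = 152.1 ± 1.96(17.9/√336) = 152.1 ± 1.91 = (150.19, 154.01)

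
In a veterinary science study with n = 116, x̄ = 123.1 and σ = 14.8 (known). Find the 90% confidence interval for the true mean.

CI = x̄ ± z*(σ/√n) = 123.1 ± 1.645(14.8/√116) = 123.1 ± 2.26 = (120.84, 125.36)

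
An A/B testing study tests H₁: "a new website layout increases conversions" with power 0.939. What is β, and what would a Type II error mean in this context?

β = 1 - power = 1 - 0.939 = 0.061. A Type II error is failing to reject H₀ when H₀ is false (false negative) — here, failing to conclude that a new website layout increases conversions when in fact it is true. Consequence: discarding a layout that would have improved conversions — lost revenue.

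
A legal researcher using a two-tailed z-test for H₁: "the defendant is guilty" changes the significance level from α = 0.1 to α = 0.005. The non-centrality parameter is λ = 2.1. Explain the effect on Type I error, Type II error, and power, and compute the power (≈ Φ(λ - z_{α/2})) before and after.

Decreasing α from 0.1 to 0.005:
• Type I error rate decreases (α is the Type I rate by definition).
• Critical value moves from z_{α/2} = 1.645 to 2.807, so power = Φ(λ - z_{α/2}) goes from Φ(2.1 - 1.645) = 0.675 to Φ(2.1 - 2.807) = 0.24.
• Type II error rate β = 1 - power therefore increases (0.325 → 0.76).
Appropriate when false positives are costly — here, convicting an innocent person.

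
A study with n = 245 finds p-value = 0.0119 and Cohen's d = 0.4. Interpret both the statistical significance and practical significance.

Statistically significant (p = 0.0119 < 0.05). Cohen's d = 0.4 indicates a small effect size. Both statistical and practical significance should be considered.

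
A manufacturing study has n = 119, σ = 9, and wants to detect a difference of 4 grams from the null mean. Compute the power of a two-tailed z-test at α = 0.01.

SE = σ/√n = 9/√119 = 0.825. Non-centrality λ = d/SE = 4/0.825 = 4.848. Power ≈ Φ(λ - z_{α/2}) = Φ(4.848 - 2.576) = Φ(2.272) = 0.988.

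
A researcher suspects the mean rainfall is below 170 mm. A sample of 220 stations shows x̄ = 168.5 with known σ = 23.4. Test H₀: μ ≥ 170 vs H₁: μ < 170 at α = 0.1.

z = -0.951. Critical value: -1.28. Fail to reject H₀.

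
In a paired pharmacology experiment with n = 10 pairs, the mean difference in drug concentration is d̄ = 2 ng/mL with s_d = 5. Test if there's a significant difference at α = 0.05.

t = d̄/(s_d/√n) = 2/(5/√10) = 1.265. df = 9, critical t = ±2.262. Fail to reject H₀.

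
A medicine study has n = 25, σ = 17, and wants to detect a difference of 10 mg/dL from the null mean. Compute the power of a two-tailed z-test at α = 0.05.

SE = σ/√n = 17/√25 = 3.4. Non-centrality λ = d/SE = 10/3.4 = 2.941. Power ≈ Φ(λ - z_{α/2}) = Φ(2.941 - 1.96) = Φ(0.981) = 0.837.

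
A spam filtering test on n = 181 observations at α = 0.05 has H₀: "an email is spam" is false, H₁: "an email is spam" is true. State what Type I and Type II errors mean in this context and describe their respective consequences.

Type I (false positive): concluding that an email is spam when it is not — a legitimate email is sent to the spam folder and the user misses it. Type II (false negative): failing to conclude that an email is spam when it is — a spam email lands in the inbox. Which is costlier depends on domain priorities and is a judgement call rather than a statistical fact.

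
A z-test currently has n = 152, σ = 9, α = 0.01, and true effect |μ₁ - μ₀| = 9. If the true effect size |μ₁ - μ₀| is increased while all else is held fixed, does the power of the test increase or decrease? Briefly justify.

Power increases: a larger true effect increases the non-centrality λ = |μ₁ - μ₀|/(σ/√n).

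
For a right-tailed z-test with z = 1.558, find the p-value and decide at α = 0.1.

p = P(Z > 1.558) = 1 - Φ(1.558) ≈ 0.0596. Since p < 0.1, reject H₀ (significant) at α = 0.1.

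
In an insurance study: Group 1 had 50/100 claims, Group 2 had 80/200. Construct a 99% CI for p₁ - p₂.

p̂₁ = 0.5, p̂₂ = 0.4. Difference = 0.1. CI = (-0.057, 0.257)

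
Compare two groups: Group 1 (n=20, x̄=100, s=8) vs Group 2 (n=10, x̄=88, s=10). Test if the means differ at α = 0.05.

Pooled sp = 8.69. t = 3.564, df = 28. Critical t = ±2.048. Reject H₀.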